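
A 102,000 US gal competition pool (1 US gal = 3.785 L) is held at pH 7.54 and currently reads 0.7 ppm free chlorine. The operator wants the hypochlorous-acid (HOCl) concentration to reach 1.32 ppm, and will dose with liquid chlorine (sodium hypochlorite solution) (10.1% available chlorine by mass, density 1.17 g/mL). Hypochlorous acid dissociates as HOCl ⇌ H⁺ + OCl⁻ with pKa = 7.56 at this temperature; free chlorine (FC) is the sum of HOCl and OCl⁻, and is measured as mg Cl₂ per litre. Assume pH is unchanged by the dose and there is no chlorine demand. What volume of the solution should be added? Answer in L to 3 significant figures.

Volume: 102,000 US gal × 3.785 L/gal = 386,070 L.
[OCl⁻]/[HOCl] = 10^(pH − pKa) = 10^(7.54 − 7.56) = 0.955; fraction as HOCl = 1/(1 + 0.955) = 0.5115.
Free chlorine required for 1.32 ppm HOCl: 1.32 / 0.5115 = 2.581 ppm.
FC to add: 2.581 − 0.7 = 1.881 mg/L as Cl₂.
Cl₂ equivalent: 1.881 mg/L × 386,070 L = 726 g.
Product at 10.1% available Cl: 726 / 0.101 = 7189 g.
Volume: 7189 g ÷ 1.17 g/mL = 6144 mL.

6.14 L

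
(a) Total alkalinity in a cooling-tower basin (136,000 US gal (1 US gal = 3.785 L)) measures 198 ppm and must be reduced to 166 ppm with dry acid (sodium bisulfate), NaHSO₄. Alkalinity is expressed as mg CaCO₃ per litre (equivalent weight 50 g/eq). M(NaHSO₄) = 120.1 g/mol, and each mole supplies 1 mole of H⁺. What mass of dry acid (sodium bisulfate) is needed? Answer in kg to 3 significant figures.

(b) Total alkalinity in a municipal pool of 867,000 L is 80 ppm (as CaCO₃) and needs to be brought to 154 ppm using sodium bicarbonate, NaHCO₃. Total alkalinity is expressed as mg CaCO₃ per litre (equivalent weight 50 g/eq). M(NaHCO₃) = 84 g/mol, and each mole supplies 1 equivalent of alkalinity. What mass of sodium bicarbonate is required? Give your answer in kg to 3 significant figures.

(a) Volume: 136,000 US gal × 3.785 L/gal = 514,760 L.
(a) Alkalinity to neutralize: (198 − 166) = 32 mg/L as CaCO₃ × 514,760 L = 16,470 g as CaCO₃.
(a) Equivalents of H⁺ required: 16,470 ÷ 50 g/eq = 329.4 eq = 329.4 mol NaHSO₄.
(a) Mass of NaHSO₄: 329.4 × 120.1 = 39,570 g.

(b) Alkalinity to add: (154 − 80) = 74 mg/L as CaCO₃ × 867,000 L = 64,160 g as CaCO₃.
(b) Equivalents: 64,160 g ÷ 50 g/eq = 1283 eq.
(b) NaHCO₃ supplies 1 eq per mole → 1283 mol.
(b) Mass: 1283 mol × 84 g/mol = 107,800 g.

(a) 39.6 kg; (b) 108 kg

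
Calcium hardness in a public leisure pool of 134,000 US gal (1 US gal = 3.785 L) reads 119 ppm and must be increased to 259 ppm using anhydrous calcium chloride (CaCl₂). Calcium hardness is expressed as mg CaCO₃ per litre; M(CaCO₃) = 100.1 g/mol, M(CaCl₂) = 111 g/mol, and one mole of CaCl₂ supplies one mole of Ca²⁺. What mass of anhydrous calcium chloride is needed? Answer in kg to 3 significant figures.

78.7 kg

Volume: 134,000 US gal × 3.785 L/gal = 507,190 L.
Hardness to add: (259 − 119) = 140 mg/L as CaCO₃ × 507,190 L = 71,010 g as CaCO₃.
Moles of Ca²⁺ (1 mol Ca²⁺ ≡ 1 mol CaCO₃): 71,010 / 100.1 g/mol = 709.4 mol.
Mass of CaCl₂: 709.4 × 111 = 78,740 g.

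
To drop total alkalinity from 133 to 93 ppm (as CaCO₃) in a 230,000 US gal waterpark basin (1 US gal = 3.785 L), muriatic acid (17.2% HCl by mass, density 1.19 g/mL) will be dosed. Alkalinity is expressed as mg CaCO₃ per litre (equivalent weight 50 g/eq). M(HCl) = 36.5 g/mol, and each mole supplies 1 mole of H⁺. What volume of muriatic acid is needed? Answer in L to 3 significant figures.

Volume: 230,000 US gal × 3.785 L/gal = 870,550 L.
Alkalinity to neutralize: (133 − 93) = 40 mg/L as CaCO₃ × 870,550 L = 34,820 g as CaCO₃.
Equivalents of H⁺ required: 34,820 ÷ 50 g/eq = 696.4 eq = 696.4 mol HCl.
Mass of HCl: 696.4 × 36.5 = 25,420 g.
Mass of 17.2% solution: 25,420 / 0.172 = 147,800 g.
Volume: 147,800 g ÷ 1.19 g/mL = 124,200 mL.

124 L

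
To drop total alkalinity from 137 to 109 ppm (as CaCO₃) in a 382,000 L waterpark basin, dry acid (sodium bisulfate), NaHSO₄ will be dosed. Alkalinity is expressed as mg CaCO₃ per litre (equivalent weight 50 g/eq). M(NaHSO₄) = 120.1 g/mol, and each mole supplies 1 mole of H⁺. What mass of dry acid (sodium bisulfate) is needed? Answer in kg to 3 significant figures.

25.7 kg

Alkalinity to neutralize: (137 − 109) = 28 mg/L as CaCO₃ × 382,000 L = 10,700 g as CaCO₃.
Equivalents of H⁺ required: 10,700 ÷ 50 g/eq = 213.9 eq = 213.9 mol NaHSO₄.
Mass of NaHSO₄: 213.9 × 120.1 = 25,690 g.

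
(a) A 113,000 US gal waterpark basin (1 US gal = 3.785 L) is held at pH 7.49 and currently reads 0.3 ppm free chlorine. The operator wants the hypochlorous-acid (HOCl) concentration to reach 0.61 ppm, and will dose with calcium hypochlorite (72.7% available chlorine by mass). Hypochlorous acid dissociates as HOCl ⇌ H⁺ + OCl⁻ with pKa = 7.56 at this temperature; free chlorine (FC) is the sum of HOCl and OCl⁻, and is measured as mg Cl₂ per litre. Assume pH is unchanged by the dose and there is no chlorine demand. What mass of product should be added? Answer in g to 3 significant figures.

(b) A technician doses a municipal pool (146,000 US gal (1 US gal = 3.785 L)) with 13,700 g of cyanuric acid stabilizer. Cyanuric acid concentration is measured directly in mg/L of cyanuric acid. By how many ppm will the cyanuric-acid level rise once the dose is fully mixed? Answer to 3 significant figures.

(a) Volume: 113,000 US gal × 3.785 L/gal = 427,705 L.
(a) [OCl⁻]/[HOCl] = 10^(pH − pKa) = 10^(7.49 − 7.56) = 0.8511; fraction as HOCl = 1/(1 + 0.8511) = 0.5402.
(a) Free chlorine required for 0.61 ppm HOCl: 0.61 / 0.5402 = 1.129 ppm.
(a) FC to add: 1.129 − 0.3 = 0.8292 mg/L as Cl₂.
(a) Cl₂ equivalent: 0.8292 mg/L × 427,705 L = 354.7 g.
(a) Product at 72.7% available Cl: 354.7 / 0.727 = 487.8 g.

(b) Volume: 146,000 US gal × 3.785 L/gal = 552,610 L.
(b) Rise: 13,700 g / 552,610 L × 1000 = 24.79 mg/L.

(a) 488 g; (b) 24.8 ppm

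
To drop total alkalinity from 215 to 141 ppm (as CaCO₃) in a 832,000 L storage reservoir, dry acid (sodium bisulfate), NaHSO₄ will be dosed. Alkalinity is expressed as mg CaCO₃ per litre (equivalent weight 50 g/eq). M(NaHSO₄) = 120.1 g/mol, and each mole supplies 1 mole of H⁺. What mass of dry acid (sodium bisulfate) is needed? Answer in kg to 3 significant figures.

148 kg

Alkalinity to neutralize: (215 − 141) = 74 mg/L as CaCO₃ × 832,000 L = 61,570 g as CaCO₃.
Equivalents of H⁺ required: 61,570 ÷ 50 g/eq = 1231 eq = 1231 mol NaHSO₄.
Mass of NaHSO₄: 1231 × 120.1 = 147,900 g.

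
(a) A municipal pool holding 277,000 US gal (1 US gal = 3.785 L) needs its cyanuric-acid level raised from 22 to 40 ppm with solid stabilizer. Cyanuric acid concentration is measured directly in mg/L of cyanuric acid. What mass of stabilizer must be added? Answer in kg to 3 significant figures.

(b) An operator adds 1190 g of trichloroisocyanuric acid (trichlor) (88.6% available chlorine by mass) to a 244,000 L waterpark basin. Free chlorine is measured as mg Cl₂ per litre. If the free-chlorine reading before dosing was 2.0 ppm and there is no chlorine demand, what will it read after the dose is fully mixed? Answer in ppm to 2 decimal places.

(a) Volume: 277,000 US gal × 3.785 L/gal = 1,048,445 L.
(a) CYA to add: (40 − 22) = 18 mg/L × 1,048,445 L = 18,870 g cyanuric acid.

(b) Available chlorine delivered: 1190 g × 0.886 = 1054 g as Cl₂.
(b) Concentration rise: 1054 g / 244,000 L = 4.321 mg/L = 4.32 ppm.
(b) Final FC: 2.0 + 4.32 = 6.32 ppm.

(a) 18.9 kg; (b) 6.32 ppm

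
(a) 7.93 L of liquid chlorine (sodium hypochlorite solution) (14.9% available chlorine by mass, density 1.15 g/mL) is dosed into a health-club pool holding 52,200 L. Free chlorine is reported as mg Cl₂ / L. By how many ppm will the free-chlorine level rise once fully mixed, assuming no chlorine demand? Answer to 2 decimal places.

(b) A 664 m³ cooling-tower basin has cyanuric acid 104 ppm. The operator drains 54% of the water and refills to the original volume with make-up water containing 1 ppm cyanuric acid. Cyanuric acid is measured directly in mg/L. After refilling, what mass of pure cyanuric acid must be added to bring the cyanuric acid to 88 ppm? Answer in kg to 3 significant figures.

(a) 26.03 ppm; (b) 26.3 kg

(a) Mass of solution: 7.93 L × 1000 mL/L × 1.15 g/mL = 9120 g.
(a) Available chlorine delivered: 9120 g × 0.149 = 1359 g as Cl₂.
(a) Concentration rise: 1359 g / 52,200 L = 26.03 mg/L = 26.03 ppm.

(b) Volume: 664 m³ = 664,000 L.
(b) After draining 54% and refilling: 104 × 0.46 + 1 × 0.54 = 48.38 ppm.
(b) Deficit to target: 88 − 48.38 = 39.62 mg/L.
(b) Mass: 39.62 mg/L × 664,000 L = 26,310 g cyanuric acid.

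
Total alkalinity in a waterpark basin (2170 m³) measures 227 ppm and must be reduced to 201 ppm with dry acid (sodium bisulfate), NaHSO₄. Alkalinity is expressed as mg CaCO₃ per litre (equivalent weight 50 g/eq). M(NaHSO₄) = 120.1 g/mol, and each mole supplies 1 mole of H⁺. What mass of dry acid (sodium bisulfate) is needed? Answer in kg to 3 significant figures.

136 kg

Volume: 2170 m³ = 2,170,000 L.
Alkalinity to neutralize: (227 − 201) = 26 mg/L as CaCO₃ × 2,170,000 L = 56,420 g as CaCO₃.
Equivalents of H⁺ required: 56,420 ÷ 50 g/eq = 1128 eq = 1128 mol NaHSO₄.
Mass of NaHSO₄: 1128 × 120.1 = 135,500 g.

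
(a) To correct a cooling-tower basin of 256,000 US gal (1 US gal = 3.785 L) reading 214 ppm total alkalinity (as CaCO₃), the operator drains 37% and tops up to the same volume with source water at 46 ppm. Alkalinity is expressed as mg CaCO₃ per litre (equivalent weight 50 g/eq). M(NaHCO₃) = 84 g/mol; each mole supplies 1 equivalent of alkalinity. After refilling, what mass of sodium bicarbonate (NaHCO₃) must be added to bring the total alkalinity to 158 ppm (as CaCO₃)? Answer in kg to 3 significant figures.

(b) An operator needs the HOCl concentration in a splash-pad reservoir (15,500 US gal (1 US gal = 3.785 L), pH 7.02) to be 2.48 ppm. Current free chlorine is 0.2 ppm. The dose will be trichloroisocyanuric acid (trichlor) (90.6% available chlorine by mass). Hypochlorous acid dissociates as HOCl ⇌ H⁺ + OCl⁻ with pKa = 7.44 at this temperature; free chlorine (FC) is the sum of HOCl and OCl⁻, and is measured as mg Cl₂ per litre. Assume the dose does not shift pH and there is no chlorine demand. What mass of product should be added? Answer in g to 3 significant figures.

(a) Volume: 256,000 US gal × 3.785 L/gal = 968,960 L.
(a) After draining 37% and refilling: 214 × 0.63 + 46 × 0.37 = 151.84 ppm.
(a) Deficit to target: 158 − 151.84 = 6.16 mg/L.
(a) As CaCO₃: 6.16 mg/L × 968,960 L = 5969 g; ÷ 50 g/eq ÷ 1 = 119.4 mol NaHCO₃.
(a) Mass: 119.4 × 84 = 10,030 g.

(b) Volume: 15,500 US gal × 3.785 L/gal = 58,668 L.
(b) [OCl⁻]/[HOCl] = 10^(pH − pKa) = 10^(7.02 − 7.44) = 0.3802; fraction as HOCl = 1/(1 + 0.3802) = 0.7245.
(b) Free chlorine required for 2.48 ppm HOCl: 2.48 / 0.7245 = 3.423 ppm.
(b) FC to add: 3.423 − 0.2 = 3.223 mg/L as Cl₂.
(b) Cl₂ equivalent: 3.223 mg/L × 58,668 L = 189.1 g.
(b) Product at 90.6% available Cl: 189.1 / 0.906 = 208.7 g.

(a) 10.0 kg; (b) 209 g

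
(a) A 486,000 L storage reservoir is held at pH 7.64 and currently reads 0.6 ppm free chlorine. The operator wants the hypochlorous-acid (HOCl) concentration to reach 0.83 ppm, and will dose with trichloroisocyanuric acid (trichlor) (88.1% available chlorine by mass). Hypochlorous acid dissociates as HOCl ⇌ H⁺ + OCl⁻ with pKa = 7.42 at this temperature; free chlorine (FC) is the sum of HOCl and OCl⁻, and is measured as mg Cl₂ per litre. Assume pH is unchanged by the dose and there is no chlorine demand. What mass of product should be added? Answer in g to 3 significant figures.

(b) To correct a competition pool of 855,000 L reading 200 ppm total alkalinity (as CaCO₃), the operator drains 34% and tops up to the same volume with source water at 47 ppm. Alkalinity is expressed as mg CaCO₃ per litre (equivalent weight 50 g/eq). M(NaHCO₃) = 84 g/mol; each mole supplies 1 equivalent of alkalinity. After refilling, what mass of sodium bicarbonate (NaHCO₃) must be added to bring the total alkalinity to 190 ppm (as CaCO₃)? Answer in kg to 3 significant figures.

(a) [OCl⁻]/[HOCl] = 10^(pH − pKa) = 10^(7.64 − 7.42) = 1.66; fraction as HOCl = 1/(1 + 1.66) = 0.376.
(a) Free chlorine required for 0.83 ppm HOCl: 0.83 / 0.376 = 2.207 ppm.
(a) FC to add: 2.207 − 0.6 = 1.607 mg/L as Cl₂.
(a) Cl₂ equivalent: 1.607 mg/L × 486,000 L = 781.2 g.
(a) Product at 88.1% available Cl: 781.2 / 0.881 = 886.7 g.

(b) After draining 34% and refilling: 200 × 0.66 + 47 × 0.34 = 147.98 ppm.
(b) Deficit to target: 190 − 147.98 = 42.02 mg/L.
(b) As CaCO₃: 42.02 mg/L × 855,000 L = 35,930 g; ÷ 50 g/eq ÷ 1 = 718.5 mol NaHCO₃.
(b) Mass: 718.5 × 84 = 60,360 g.

(a) 887 g; (b) 60.4 kg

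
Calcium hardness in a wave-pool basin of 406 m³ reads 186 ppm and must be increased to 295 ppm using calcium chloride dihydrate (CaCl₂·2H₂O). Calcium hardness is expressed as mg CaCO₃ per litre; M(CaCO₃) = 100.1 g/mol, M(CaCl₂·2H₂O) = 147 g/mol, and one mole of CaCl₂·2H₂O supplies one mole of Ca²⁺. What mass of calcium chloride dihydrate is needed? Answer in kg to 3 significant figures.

65.0 kg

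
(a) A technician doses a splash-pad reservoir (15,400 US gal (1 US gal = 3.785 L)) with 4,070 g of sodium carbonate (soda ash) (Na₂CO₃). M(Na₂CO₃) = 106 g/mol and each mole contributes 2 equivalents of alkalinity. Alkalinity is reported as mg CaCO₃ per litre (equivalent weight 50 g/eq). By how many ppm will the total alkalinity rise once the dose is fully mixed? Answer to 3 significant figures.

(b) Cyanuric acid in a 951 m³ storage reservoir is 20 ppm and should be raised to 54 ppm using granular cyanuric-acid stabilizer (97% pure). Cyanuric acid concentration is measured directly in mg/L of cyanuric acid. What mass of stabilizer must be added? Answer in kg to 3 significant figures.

(a) 65.9 ppm; (b) 33.3 kg

(a) Volume: 15,400 US gal × 3.785 L/gal = 58,289 L.
(a) Moles of Na₂CO₃: 4,070 g ÷ 106 g/mol = 38.4 mol → 76.79 eq of alkalinity.
(a) As CaCO₃: 76.79 eq × 50 g/eq = 3840 g.
(a) Rise: 3840 g / 58,289 L × 1000 = 65.87 mg/L.

(b) Volume: 951 m³ = 951,000 L.
(b) CYA to add: (54 − 20) = 34 mg/L × 951,000 L = 32,330 g cyanuric acid.
(b) At 97% purity: 32,330 / 0.97 = 33,330 g product.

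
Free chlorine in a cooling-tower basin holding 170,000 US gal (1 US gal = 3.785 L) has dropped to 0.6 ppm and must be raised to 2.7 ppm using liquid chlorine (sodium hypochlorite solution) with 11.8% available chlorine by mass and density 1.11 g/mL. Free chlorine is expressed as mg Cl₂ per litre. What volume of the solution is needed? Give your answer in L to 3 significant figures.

10.3 L

Volume: 170,000 US gal × 3.785 L/gal = 643,450 L.
Chlorine deficit: 2.7 − 0.6 = 2.1 ppm = 2.1 mg/L as Cl₂.
Cl₂ equivalent needed: 2.1 mg/L × 643,450 L = 1,351,000 mg = 1351 g.
Product at 11.8% available chlorine: 1351 / 0.118 = 11,450 g.
Volume at density 1.11 g/mL: 11,450 g ÷ 1.11 g/mL = 10,320 mL.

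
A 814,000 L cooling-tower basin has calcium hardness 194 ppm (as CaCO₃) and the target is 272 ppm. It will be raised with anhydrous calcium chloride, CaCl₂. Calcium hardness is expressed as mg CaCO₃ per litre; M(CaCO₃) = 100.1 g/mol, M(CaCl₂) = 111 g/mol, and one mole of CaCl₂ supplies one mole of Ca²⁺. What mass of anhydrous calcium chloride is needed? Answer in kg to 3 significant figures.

Hardness to add: (272 − 194) = 78 mg/L as CaCO₃ × 814,000 L = 63,490 g as CaCO₃.
Moles of Ca²⁺ (1 mol Ca²⁺ ≡ 1 mol CaCO₃): 63,490 / 100.1 g/mol = 634.3 mol.
Mass of CaCl₂: 634.3 × 111 = 70,410 g.

70.4 kg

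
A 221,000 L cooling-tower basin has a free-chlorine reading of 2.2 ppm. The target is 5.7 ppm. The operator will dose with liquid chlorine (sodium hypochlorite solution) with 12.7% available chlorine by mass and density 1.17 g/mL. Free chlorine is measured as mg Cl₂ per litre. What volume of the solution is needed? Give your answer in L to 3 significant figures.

5.21 L

Chlorine deficit: 5.7 − 2.2 = 3.5 ppm = 3.5 mg/L as Cl₂.
Cl₂ equivalent needed: 3.5 mg/L × 221,000 L = 773,500 mg = 773.5 g.
Product at 12.7% available chlorine: 773.5 / 0.127 = 6091 g.
Volume at density 1.17 g/mL: 6091 g ÷ 1.17 g/mL = 5206 mL.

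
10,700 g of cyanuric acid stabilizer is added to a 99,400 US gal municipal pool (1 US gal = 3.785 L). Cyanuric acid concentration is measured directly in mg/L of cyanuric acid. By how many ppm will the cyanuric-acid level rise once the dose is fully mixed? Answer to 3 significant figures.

Volume: 99,400 US gal × 3.785 L/gal = 376,229 L.
Rise: 10,700 g / 376,229 L × 1000 = 28.44 mg/L.

28.4 ppm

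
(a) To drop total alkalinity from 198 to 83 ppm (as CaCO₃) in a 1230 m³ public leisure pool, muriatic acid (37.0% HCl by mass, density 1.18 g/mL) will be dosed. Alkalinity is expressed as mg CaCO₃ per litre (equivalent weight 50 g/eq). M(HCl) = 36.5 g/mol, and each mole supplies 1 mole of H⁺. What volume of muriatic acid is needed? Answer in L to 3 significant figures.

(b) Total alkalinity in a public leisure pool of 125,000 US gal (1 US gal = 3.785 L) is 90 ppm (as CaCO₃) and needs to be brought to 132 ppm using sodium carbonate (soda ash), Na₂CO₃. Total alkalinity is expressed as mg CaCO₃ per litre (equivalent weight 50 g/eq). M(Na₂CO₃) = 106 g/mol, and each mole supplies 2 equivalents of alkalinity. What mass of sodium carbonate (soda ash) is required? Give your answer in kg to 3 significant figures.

(a) 237 L; (b) 21.1 kg

(a) Volume: 1230 m³ = 1,230,000 L.
(a) Alkalinity to neutralize: (198 − 83) = 115 mg/L as CaCO₃ × 1,230,000 L = 141,400 g as CaCO₃.
(a) Equivalents of H⁺ required: 141,400 ÷ 50 g/eq = 2829 eq = 2829 mol HCl.
(a) Mass of HCl: 2829 × 36.5 = 103,300 g.
(a) Mass of 37.0% solution: 103,300 / 0.37 = 279,100 g.
(a) Volume: 279,100 g ÷ 1.18 g/mL = 236,500 mL.

(b) Volume: 125,000 US gal × 3.785 L/gal = 473,125 L.
(b) Alkalinity to add: (132 − 90) = 42 mg/L as CaCO₃ × 473,125 L = 19,870 g as CaCO₃.
(b) Equivalents: 19,870 g ÷ 50 g/eq = 397.4 eq.
(b) Each mole of Na₂CO₃ supplies 2 eq, so 397.4 / 2 = 198.7 mol.
(b) Mass: 198.7 mol × 106 g/mol = 21,060 g.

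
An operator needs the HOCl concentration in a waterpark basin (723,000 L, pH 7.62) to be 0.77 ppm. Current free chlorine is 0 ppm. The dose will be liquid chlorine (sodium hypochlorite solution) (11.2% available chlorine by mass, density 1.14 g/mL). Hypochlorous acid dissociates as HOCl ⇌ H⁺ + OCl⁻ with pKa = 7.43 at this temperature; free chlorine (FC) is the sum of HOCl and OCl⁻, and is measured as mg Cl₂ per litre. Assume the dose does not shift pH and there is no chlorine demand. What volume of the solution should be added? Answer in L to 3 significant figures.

[OCl⁻]/[HOCl] = 10^(pH − pKa) = 10^(7.62 − 7.43) = 1.549; fraction as HOCl = 1/(1 + 1.549) = 0.3923.
Free chlorine required for 0.77 ppm HOCl: 0.77 / 0.3923 = 1.963 ppm.
FC to add: 1.963 − 0 = 1.963 mg/L as Cl₂.
Cl₂ equivalent: 1.963 mg/L × 723,000 L = 1419 g.
Product at 11.2% available Cl: 1419 / 0.112 = 12,670 g.
Volume: 12,670 g ÷ 1.14 g/mL = 11,110 mL.

11.1 L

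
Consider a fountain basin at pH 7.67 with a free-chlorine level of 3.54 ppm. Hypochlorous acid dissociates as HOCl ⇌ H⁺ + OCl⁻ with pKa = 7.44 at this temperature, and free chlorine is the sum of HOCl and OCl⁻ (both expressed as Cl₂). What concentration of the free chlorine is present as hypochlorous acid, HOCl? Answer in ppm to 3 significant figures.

1.31 ppm

[OCl⁻]/[HOCl] = 10^(pH − pKa) = 10^(7.67 − 7.44) = 10^0.23 = 1.698.
Fraction as HOCl = 1 / (1 + 1.698) = 0.3706.
HOCl = 0.3706 × 3.54 ppm = 1.312 ppm.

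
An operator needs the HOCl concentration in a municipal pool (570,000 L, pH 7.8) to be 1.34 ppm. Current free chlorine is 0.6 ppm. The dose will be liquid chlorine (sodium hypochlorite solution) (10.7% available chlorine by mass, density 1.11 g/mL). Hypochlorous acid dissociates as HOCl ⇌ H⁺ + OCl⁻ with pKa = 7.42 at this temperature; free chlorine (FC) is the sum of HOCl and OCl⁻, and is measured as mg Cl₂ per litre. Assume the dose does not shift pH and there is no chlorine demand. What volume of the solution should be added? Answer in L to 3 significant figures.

19.0 L

[OCl⁻]/[HOCl] = 10^(pH − pKa) = 10^(7.8 − 7.42) = 2.399; fraction as HOCl = 1/(1 + 2.399) = 0.2942.
Free chlorine required for 1.34 ppm HOCl: 1.34 / 0.2942 = 4.554 ppm.
FC to add: 4.554 − 0.6 = 3.954 mg/L as Cl₂.
Cl₂ equivalent: 3.954 mg/L × 570,000 L = 2254 g.
Product at 10.7% available Cl: 2254 / 0.107 = 21,070 g.
Volume: 21,070 g ÷ 1.11 g/mL = 18,980 mL.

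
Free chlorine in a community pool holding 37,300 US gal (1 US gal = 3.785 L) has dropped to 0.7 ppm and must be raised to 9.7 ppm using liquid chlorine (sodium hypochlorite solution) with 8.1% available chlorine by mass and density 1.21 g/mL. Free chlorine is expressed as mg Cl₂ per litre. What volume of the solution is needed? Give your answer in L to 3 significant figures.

13.0 L

Volume: 37,300 US gal × 3.785 L/gal = 141,180 L.
Chlorine deficit: 9.7 − 0.7 = 9 ppm = 9 mg/L as Cl₂.
Cl₂ equivalent needed: 9 mg/L × 141,180 L = 1,271,000 mg = 1271 g.
Product at 8.1% available chlorine: 1271 / 0.081 = 15,690 g.
Volume at density 1.21 g/mL: 15,690 g ÷ 1.21 g/mL = 12,960 mL.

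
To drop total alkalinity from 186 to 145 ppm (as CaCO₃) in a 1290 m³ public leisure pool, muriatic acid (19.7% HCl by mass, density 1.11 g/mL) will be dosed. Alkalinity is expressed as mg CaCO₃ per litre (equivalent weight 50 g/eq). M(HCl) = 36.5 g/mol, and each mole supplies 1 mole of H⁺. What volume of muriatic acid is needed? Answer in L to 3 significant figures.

177 L

Volume: 1290 m³ = 1,290,000 L.
Alkalinity to neutralize: (186 − 145) = 41 mg/L as CaCO₃ × 1,290,000 L = 52,890 g as CaCO₃.
Equivalents of H⁺ required: 52,890 ÷ 50 g/eq = 1058 eq = 1058 mol HCl.
Mass of HCl: 1058 × 36.5 = 38,610 g.
Mass of 19.7% solution: 38,610 / 0.197 = 196,000 g.
Volume: 196,000 g ÷ 1.11 g/mL = 176,600 mL.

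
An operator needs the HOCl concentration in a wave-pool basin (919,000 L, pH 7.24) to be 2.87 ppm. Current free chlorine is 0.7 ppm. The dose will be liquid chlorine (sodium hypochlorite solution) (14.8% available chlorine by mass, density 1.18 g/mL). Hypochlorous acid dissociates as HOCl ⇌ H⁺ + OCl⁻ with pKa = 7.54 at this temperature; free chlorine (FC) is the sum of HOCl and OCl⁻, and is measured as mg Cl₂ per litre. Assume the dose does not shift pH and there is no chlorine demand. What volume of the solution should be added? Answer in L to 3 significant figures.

19.0 L

[OCl⁻]/[HOCl] = 10^(pH − pKa) = 10^(7.24 − 7.54) = 0.5012; fraction as HOCl = 1/(1 + 0.5012) = 0.6661.
Free chlorine required for 2.87 ppm HOCl: 2.87 / 0.6661 = 4.308 ppm.
FC to add: 4.308 − 0.7 = 3.608 mg/L as Cl₂.
Cl₂ equivalent: 3.608 mg/L × 919,000 L = 3316 g.
Product at 14.8% available Cl: 3316 / 0.148 = 22,410 g.
Volume: 22,410 g ÷ 1.18 g/mL = 18,990 mL.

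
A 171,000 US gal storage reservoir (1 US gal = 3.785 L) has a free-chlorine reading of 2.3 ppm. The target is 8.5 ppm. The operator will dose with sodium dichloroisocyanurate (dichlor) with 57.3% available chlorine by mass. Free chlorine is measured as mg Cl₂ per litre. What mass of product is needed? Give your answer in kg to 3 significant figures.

7.00 kg

Volume: 171,000 US gal × 3.785 L/gal = 647,235 L.
Chlorine deficit: 8.5 − 2.3 = 6.2 ppm = 6.2 mg/L as Cl₂.
Cl₂ equivalent needed: 6.2 mg/L × 647,235 L = 4,013,000 mg = 4013 g.
Product at 57.3% available chlorine: 4013 / 0.573 = 7003 g.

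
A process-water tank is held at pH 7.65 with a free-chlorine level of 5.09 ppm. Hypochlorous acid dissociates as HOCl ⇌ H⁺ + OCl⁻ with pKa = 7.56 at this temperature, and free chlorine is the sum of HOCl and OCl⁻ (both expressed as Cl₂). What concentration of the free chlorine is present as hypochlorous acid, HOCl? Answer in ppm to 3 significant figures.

[OCl⁻]/[HOCl] = 10^(pH − pKa) = 10^(7.65 − 7.56) = 10^0.09 = 1.23.
Fraction as HOCl = 1 / (1 + 1.23) = 0.4484.
HOCl = 0.4484 × 5.09 ppm = 2.282 ppm.

2.28 ppm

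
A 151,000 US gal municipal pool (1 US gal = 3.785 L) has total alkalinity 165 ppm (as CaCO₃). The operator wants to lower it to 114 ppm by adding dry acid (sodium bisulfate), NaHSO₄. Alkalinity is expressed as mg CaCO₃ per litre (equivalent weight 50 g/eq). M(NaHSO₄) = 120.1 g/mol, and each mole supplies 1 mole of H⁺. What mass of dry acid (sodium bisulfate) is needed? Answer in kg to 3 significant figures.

Volume: 151,000 US gal × 3.785 L/gal = 571,535 L.
Alkalinity to neutralize: (165 − 114) = 51 mg/L as CaCO₃ × 571,535 L = 29,150 g as CaCO₃.
Equivalents of H⁺ required: 29,150 ÷ 50 g/eq = 583 eq = 583 mol NaHSO₄.
Mass of NaHSO₄: 583 × 120.1 = 70,010 g.

70.0 kg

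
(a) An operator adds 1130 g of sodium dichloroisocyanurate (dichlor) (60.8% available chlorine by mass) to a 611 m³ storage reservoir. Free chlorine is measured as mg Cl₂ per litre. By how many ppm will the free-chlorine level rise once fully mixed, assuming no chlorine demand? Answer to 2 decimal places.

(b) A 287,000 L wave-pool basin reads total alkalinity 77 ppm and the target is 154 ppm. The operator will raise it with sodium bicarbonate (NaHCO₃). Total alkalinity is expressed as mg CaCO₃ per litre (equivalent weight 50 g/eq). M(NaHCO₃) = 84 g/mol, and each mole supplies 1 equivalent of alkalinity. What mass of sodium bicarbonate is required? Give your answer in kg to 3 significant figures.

(a) 1.12 ppm; (b) 37.1 kg

(a) Volume: 611 m³ = 611,000 L.
(a) Available chlorine delivered: 1130 g × 0.608 = 687 g as Cl₂.
(a) Concentration rise: 687 g / 611,000 L = 1.124 mg/L = 1.12 ppm.

(b) Alkalinity to add: (154 − 77) = 77 mg/L as CaCO₃ × 287,000 L = 22,100 g as CaCO₃.
(b) Equivalents: 22,100 g ÷ 50 g/eq = 442 eq.
(b) NaHCO₃ supplies 1 eq per mole → 442 mol.
(b) Mass: 442 mol × 84 g/mol = 37,130 g.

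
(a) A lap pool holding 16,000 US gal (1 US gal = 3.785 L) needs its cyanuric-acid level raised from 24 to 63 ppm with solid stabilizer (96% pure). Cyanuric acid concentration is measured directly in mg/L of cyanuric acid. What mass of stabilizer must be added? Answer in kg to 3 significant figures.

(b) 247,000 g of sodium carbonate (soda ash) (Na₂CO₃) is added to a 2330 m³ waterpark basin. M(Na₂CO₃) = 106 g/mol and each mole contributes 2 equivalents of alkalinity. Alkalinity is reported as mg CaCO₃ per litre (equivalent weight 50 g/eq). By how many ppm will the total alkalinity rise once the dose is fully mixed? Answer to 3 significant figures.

(a) 2.46 kg; (b) 100 ppm

(a) Volume: 16,000 US gal × 3.785 L/gal = 60,560 L.
(a) CYA to add: (63 − 24) = 39 mg/L × 60,560 L = 2362 g cyanuric acid.
(a) At 96% purity: 2362 / 0.96 = 2460 g product.

(b) Volume: 2330 m³ = 2,330,000 L.
(b) Moles of Na₂CO₃: 247,000 g ÷ 106 g/mol = 2330 mol → 4660 eq of alkalinity.
(b) As CaCO₃: 4660 eq × 50 g/eq = 233,000 g.
(b) Rise: 233,000 g / 2,330,000 L × 1000 = 100 mg/L.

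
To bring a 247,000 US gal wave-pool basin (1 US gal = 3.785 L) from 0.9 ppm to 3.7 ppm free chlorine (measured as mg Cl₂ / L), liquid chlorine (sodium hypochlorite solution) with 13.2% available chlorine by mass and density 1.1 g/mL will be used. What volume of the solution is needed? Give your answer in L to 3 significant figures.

18.0 L

Volume: 247,000 US gal × 3.785 L/gal = 934,895 L.
Chlorine deficit: 3.7 − 0.9 = 2.8 ppm = 2.8 mg/L as Cl₂.
Cl₂ equivalent needed: 2.8 mg/L × 934,895 L = 2,618,000 mg = 2618 g.
Product at 13.2% available chlorine: 2618 / 0.132 = 19,830 g.
Volume at density 1.1 g/mL: 19,830 g ÷ 1.1 g/mL = 18,030 mL.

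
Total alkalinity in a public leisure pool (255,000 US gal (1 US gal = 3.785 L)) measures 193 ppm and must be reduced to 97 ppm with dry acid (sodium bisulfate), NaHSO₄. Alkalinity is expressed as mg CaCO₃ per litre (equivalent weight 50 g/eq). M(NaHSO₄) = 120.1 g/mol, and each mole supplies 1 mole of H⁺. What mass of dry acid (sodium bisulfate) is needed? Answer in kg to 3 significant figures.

223 kg

Volume: 255,000 US gal × 3.785 L/gal = 965,175 L.
Alkalinity to neutralize: (193 − 97) = 96 mg/L as CaCO₃ × 965,175 L = 92,660 g as CaCO₃.
Equivalents of H⁺ required: 92,660 ÷ 50 g/eq = 1853 eq = 1853 mol NaHSO₄.
Mass of NaHSO₄: 1853 × 120.1 = 222,600 g.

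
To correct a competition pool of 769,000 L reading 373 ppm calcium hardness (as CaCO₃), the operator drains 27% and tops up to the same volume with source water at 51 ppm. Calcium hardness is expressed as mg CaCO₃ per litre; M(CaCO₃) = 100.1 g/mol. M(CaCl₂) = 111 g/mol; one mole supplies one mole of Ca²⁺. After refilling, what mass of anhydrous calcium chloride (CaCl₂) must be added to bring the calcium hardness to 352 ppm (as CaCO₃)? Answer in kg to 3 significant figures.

After draining 27% and refilling: 373 × 0.73 + 51 × 0.27 = 286.06 ppm.
Deficit to target: 352 − 286.06 = 65.94 mg/L.
As CaCO₃: 65.94 mg/L × 769,000 L = 50,710 g; ÷ 100.1 = 506.6 mol Ca²⁺.
Mass: 506.6 × 111 = 56,230 g.

56.2 kg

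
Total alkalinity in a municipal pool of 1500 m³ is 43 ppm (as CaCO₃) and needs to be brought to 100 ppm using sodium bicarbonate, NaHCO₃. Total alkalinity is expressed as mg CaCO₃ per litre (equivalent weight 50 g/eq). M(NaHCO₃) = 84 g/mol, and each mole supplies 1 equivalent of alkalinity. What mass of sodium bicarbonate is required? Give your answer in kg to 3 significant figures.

144 kg

Volume: 1500 m³ = 1,500,000 L.
Alkalinity to add: (100 − 43) = 57 mg/L as CaCO₃ × 1,500,000 L = 85,500 g as CaCO₃.
Equivalents: 85,500 g ÷ 50 g/eq = 1710 eq.
NaHCO₃ supplies 1 eq per mole → 1710 mol.
Mass: 1710 mol × 84 g/mol = 143,600 g.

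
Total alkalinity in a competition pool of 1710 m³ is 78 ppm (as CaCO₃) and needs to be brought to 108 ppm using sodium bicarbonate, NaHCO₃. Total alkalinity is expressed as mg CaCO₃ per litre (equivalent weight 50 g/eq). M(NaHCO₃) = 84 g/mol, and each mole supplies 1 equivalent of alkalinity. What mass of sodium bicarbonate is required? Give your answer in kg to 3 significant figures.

86.2 kg

Volume: 1710 m³ = 1,710,000 L.
Alkalinity to add: (108 − 78) = 30 mg/L as CaCO₃ × 1,710,000 L = 51,300 g as CaCO₃.
Equivalents: 51,300 g ÷ 50 g/eq = 1026 eq.
NaHCO₃ supplies 1 eq per mole → 1026 mol.
Mass: 1026 mol × 84 g/mol = 86,180 g.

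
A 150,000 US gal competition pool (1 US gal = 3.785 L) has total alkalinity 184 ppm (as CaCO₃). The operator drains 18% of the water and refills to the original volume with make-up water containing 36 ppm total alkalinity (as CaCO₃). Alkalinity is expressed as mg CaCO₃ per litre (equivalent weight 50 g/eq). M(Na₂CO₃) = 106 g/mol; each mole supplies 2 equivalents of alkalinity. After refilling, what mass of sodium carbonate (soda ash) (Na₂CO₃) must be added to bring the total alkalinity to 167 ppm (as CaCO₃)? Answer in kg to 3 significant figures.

5.80 kg

Volume: 150,000 US gal × 3.785 L/gal = 567,750 L.
After draining 18% and refilling: 184 × 0.82 + 36 × 0.18 = 157.36 ppm.
Deficit to target: 167 − 157.36 = 9.64 mg/L.
As CaCO₃: 9.64 mg/L × 567,750 L = 5473 g; ÷ 50 g/eq ÷ 2 = 54.73 mol Na₂CO₃.
Mass: 54.73 × 106 = 5801 g.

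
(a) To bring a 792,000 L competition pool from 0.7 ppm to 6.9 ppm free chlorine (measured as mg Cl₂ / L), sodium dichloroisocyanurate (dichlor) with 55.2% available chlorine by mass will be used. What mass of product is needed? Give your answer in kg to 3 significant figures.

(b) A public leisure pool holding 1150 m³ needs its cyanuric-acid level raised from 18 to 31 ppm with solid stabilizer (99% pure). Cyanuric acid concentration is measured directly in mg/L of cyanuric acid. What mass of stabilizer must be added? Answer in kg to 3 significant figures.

(a) Chlorine deficit: 6.9 − 0.7 = 6.2 ppm = 6.2 mg/L as Cl₂.
(a) Cl₂ equivalent needed: 6.2 mg/L × 792,000 L = 4,910,000 mg = 4910 g.
(a) Product at 55.2% available chlorine: 4910 / 0.552 = 8896 g.

(b) Volume: 1150 m³ = 1,150,000 L.
(b) CYA to add: (31 − 18) = 13 mg/L × 1,150,000 L = 14,950 g cyanuric acid.
(b) At 99% purity: 14,950 / 0.99 = 15,100 g product.

(a) 8.90 kg; (b) 15.1 kg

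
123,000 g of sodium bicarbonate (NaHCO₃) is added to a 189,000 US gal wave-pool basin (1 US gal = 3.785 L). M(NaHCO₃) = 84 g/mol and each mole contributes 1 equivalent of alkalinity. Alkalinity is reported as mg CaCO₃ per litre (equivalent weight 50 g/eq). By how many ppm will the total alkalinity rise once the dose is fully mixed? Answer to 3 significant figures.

Volume: 189,000 US gal × 3.785 L/gal = 715,365 L.
Moles of NaHCO₃: 123,000 g ÷ 84 g/mol = 1464 mol → 1464 eq of alkalinity.
As CaCO₃: 1464 eq × 50 g/eq = 73,210 g.
Rise: 73,210 g / 715,365 L × 1000 = 102.3 mg/L.

102 ppm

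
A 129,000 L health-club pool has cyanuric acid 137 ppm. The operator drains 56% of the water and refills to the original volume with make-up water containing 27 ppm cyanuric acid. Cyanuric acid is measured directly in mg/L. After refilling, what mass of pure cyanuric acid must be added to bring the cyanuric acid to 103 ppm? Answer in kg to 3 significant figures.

After draining 56% and refilling: 137 × 0.44 + 27 × 0.56 = 75.4 ppm.
Deficit to target: 103 − 75.4 = 27.6 mg/L.
Mass: 27.6 mg/L × 129,000 L = 3560 g cyanuric acid.

3.56 kg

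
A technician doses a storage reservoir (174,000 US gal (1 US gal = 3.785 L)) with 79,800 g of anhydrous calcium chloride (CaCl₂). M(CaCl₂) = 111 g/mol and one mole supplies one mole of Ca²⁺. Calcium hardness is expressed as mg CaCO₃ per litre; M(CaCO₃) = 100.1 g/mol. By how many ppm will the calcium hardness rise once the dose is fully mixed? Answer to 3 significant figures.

109 ppm

Volume: 174,000 US gal × 3.785 L/gal = 658,590 L.
Moles of Ca²⁺: 79,800 g ÷ 111 g/mol = 718.9 mol.
As CaCO₃: 718.9 mol × 100.1 g/mol = 71,960 g.
Rise: 71,960 g / 658,590 L × 1000 = 109.3 mg/L.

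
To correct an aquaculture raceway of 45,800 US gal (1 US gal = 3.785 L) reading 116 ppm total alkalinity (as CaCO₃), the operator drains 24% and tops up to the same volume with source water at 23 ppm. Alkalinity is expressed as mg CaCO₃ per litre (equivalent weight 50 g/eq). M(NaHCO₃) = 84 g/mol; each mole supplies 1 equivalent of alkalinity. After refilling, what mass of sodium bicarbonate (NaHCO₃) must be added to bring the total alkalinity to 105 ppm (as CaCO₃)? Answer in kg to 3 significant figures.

3.30 kg

Volume: 45,800 US gal × 3.785 L/gal = 173,353 L.
After draining 24% and refilling: 116 × 0.76 + 23 × 0.24 = 93.68 ppm.
Deficit to target: 105 − 93.68 = 11.32 mg/L.
As CaCO₃: 11.32 mg/L × 173,353 L = 1962 g; ÷ 50 g/eq ÷ 1 = 39.25 mol NaHCO₃.
Mass: 39.25 × 84 = 3297 g.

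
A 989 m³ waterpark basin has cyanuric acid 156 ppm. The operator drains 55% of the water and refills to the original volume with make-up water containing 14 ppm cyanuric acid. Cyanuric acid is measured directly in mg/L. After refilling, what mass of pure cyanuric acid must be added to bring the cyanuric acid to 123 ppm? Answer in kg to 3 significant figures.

Volume: 989 m³ = 989,000 L.
After draining 55% and refilling: 156 × 0.45 + 14 × 0.55 = 77.9 ppm.
Deficit to target: 123 − 77.9 = 45.1 mg/L.
Mass: 45.1 mg/L × 989,000 L = 44,600 g cyanuric acid.

44.6 kg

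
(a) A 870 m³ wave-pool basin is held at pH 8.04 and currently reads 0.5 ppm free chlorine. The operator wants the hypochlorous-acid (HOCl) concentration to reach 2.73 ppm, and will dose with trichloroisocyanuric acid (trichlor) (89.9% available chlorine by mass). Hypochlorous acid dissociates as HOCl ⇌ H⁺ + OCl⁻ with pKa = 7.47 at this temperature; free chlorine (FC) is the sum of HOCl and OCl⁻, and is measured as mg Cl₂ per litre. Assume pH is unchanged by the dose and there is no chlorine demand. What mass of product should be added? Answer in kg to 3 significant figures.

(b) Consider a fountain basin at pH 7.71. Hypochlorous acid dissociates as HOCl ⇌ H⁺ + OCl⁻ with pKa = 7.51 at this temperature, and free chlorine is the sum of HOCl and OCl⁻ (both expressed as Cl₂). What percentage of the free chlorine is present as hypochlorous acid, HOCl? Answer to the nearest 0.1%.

(a) Volume: 870 m³ = 870,000 L.
(a) [OCl⁻]/[HOCl] = 10^(pH − pKa) = 10^(8.04 − 7.47) = 3.715; fraction as HOCl = 1/(1 + 3.715) = 0.2121.
(a) Free chlorine required for 2.73 ppm HOCl: 2.73 / 0.2121 = 12.87 ppm.
(a) FC to add: 12.87 − 0.5 = 12.37 mg/L as Cl₂.
(a) Cl₂ equivalent: 12.37 mg/L × 870,000 L = 10,760 g.
(a) Product at 89.9% available Cl: 10,760 / 0.899 = 11,970 g.

(b) [OCl⁻]/[HOCl] = 10^(pH − pKa) = 10^(7.71 − 7.51) = 10^0.20 = 1.585.
(b) Fraction as HOCl = 1 / (1 + 1.585) = 0.3869.

(a) 12.0 kg; (b) 38.7%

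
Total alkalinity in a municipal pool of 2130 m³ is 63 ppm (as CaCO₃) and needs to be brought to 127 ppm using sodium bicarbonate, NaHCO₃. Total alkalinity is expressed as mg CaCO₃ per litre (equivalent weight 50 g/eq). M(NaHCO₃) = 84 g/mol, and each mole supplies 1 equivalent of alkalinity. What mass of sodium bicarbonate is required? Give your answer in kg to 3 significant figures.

229 kg

Volume: 2130 m³ = 2,130,000 L.
Alkalinity to add: (127 − 63) = 64 mg/L as CaCO₃ × 2,130,000 L = 136,300 g as CaCO₃.
Equivalents: 136,300 g ÷ 50 g/eq = 2726 eq.
NaHCO₃ supplies 1 eq per mole → 2726 mol.
Mass: 2726 mol × 84 g/mol = 229,000 g.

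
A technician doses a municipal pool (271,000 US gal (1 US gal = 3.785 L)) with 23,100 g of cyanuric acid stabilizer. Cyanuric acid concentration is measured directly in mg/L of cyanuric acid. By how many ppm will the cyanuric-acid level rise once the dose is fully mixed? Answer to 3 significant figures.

22.5 ppm

Volume: 271,000 US gal × 3.785 L/gal = 1,025,735 L.
Rise: 23,100 g / 1,025,735 L × 1000 = 22.52 mg/L.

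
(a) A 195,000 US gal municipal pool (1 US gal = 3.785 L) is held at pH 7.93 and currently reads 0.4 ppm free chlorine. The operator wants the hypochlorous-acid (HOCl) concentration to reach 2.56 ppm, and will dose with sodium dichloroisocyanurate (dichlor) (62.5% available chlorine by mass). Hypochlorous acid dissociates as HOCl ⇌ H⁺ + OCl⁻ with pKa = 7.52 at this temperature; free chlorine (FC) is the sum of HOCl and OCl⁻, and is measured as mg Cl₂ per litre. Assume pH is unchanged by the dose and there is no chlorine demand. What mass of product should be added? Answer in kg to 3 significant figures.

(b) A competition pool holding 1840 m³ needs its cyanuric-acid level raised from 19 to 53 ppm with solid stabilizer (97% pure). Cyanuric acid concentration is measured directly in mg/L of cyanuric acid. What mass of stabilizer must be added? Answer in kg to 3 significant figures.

(a) 10.3 kg; (b) 64.5 kg

(a) Volume: 195,000 US gal × 3.785 L/gal = 738,075 L.
(a) [OCl⁻]/[HOCl] = 10^(pH − pKa) = 10^(7.93 − 7.52) = 2.57; fraction as HOCl = 1/(1 + 2.57) = 0.2801.
(a) Free chlorine required for 2.56 ppm HOCl: 2.56 / 0.2801 = 9.14 ppm.
(a) FC to add: 9.14 − 0.4 = 8.74 mg/L as Cl₂.
(a) Cl₂ equivalent: 8.74 mg/L × 738,075 L = 6451 g.
(a) Product at 62.5% available Cl: 6451 / 0.625 = 10,320 g.

(b) Volume: 1840 m³ = 1,840,000 L.
(b) CYA to add: (53 − 19) = 34 mg/L × 1,840,000 L = 62,560 g cyanuric acid.
(b) At 97% purity: 62,560 / 0.97 = 64,490 g product.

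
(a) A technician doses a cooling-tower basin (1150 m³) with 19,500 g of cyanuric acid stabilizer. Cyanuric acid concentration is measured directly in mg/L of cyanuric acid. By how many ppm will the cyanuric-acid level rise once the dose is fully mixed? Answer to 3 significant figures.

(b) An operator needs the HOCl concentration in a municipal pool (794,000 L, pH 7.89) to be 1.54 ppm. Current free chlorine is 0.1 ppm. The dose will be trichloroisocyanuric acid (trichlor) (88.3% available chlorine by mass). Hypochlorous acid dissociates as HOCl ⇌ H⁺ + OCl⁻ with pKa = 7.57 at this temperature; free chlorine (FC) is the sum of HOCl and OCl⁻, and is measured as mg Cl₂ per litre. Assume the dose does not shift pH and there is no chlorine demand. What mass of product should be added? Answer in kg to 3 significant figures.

(a) 17.0 ppm; (b) 4.19 kg

(a) Volume: 1150 m³ = 1,150,000 L.
(a) Rise: 19,500 g / 1,150,000 L × 1000 = 16.96 mg/L.

(b) [OCl⁻]/[HOCl] = 10^(pH − pKa) = 10^(7.89 − 7.57) = 2.089; fraction as HOCl = 1/(1 + 2.089) = 0.3237.
(b) Free chlorine required for 1.54 ppm HOCl: 1.54 / 0.3237 = 4.758 ppm.
(b) FC to add: 4.758 − 0.1 = 4.658 mg/L as Cl₂.
(b) Cl₂ equivalent: 4.658 mg/L × 794,000 L = 3698 g.
(b) Product at 88.3% available Cl: 3698 / 0.883 = 4188 g.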